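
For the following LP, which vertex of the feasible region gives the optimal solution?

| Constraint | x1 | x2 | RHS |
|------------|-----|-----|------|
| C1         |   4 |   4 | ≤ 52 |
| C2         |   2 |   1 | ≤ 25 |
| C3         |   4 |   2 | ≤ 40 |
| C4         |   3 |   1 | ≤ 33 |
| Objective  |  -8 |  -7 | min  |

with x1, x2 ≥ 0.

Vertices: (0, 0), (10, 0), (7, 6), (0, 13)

Evaluate the objective at each vertex of the feasible region:
  z(0, 0) = 0
  z(10, 0) = -80
  z(7, 6) = -98  ←
  z(0, 13) = -91
The minimum is at x1 = 7, x2 = 6.

(7, 6)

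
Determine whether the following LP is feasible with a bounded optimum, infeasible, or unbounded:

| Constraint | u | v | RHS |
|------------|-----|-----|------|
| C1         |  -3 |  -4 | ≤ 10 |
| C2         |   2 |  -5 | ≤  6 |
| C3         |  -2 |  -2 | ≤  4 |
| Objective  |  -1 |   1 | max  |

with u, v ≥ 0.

Unbounded (objective can increase without bound)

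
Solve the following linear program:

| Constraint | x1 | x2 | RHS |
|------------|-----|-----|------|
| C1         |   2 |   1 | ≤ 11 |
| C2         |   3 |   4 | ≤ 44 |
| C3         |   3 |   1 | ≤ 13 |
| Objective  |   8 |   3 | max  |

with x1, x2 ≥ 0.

Evaluate the objective at each vertex of the feasible region:
  z(0, 0) = 0
  z(4.333, 0) = 34.67
  z(2, 7) = 37  ←
  z(0, 11) = 33
The maximum is at x1 = 2, x2 = 7.

x1 = 2, x2 = 7, z = 37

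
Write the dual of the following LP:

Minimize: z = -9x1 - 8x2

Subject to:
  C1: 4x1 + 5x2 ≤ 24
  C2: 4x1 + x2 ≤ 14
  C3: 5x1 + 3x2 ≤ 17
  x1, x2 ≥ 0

Primal min cᵀx s.t. Ax ≤ b, x ≥ 0  →  Dual max −bᵀy s.t. Aᵀy ≥ −c, y ≥ 0.

Maximize: z = -24y1 - 14y2 - 17y3

Subject to:
  4y1 + 4y2 + 5y3 ≥ 9
  5y1 + y2 + 3y3 ≥ 8
  y1, y2, y3 ≥ 0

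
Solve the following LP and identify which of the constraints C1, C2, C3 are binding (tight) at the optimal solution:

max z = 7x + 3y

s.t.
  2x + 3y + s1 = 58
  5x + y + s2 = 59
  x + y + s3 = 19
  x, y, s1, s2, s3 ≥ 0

At x = 10, y = 9, compute slack b - a·x for each constraint:
  C1: 58 − 47 = 11  (slack)
  C2: 59 − 59 = 0  (binding)
  C3: 19 − 19 = 0  (binding)

Optimal: x = 10, y = 9
Binding: C2, C3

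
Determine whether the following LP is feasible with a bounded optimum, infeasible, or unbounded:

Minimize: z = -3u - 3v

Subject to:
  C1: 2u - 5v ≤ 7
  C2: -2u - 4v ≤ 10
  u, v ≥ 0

Unbounded (objective can decrease without bound)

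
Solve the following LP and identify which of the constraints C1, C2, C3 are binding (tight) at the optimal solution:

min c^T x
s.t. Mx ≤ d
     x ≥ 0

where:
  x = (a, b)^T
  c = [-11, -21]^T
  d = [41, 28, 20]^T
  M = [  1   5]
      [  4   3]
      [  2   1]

At a = 1, b = 8, compute slack b - a·x for each constraint:
  C1: 41 − 41 = 0  (binding)
  C2: 28 − 28 = 0  (binding)
  C3: 20 − 10 = 10  (slack)

Optimal: a = 1, b = 8
Binding: C1, C2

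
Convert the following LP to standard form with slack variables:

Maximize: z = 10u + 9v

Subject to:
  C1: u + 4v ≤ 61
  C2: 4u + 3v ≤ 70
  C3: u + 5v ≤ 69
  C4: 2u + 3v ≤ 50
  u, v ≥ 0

max z = 10u + 9v

s.t.
  u + 4v + s1 = 61
  4u + 3v + s2 = 70
  u + 5v + s3 = 69
  2u + 3v + s4 = 50
  u, v, s1, s2, s3, s4 ≥ 0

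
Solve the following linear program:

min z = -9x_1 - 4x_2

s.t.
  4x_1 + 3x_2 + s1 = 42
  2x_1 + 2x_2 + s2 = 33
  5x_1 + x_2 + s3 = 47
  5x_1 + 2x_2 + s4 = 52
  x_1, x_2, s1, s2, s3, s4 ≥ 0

Evaluate the objective at each vertex of the feasible region:
  z(0, 0) = 0
  z(9.4, 0) = -84.6
  z(9, 2) = -89  ←
  z(0, 14) = -56
The minimum is at x_1 = 9, x_2 = 2.

x_1 = 9, x_2 = 2, z = -89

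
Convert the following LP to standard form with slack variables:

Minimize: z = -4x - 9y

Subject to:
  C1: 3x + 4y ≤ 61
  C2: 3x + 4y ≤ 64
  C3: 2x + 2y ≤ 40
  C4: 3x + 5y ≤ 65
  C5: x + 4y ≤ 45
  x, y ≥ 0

min z = -4x - 9y

s.t.
  3x + 4y + s1 = 61
  3x + 4y + s2 = 64
  2x + 2y + s3 = 40
  3x + 5y + s4 = 65
  x + 4y + s5 = 45
  x, y, s1, s2, s3, s4, s5 ≥ 0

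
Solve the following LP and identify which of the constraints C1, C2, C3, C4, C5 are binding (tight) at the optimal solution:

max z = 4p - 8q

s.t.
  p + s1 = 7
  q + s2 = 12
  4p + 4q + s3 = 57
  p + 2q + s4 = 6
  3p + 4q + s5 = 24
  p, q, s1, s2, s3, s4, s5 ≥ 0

At p = 6, q = 0, compute slack b - a·x for each constraint:
  C1: 7 − 6 = 1  (slack)
  C2: 12 − 0 = 12  (slack)
  C3: 57 − 24 = 33  (slack)
  C4: 6 − 6 = 0  (binding)
  C5: 24 − 18 = 6  (slack)

Optimal: p = 6, q = 0
Binding: C4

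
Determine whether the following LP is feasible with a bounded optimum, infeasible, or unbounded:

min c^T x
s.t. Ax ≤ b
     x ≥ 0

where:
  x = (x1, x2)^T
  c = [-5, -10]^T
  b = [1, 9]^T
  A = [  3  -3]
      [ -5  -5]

Unbounded (objective can decrease without bound)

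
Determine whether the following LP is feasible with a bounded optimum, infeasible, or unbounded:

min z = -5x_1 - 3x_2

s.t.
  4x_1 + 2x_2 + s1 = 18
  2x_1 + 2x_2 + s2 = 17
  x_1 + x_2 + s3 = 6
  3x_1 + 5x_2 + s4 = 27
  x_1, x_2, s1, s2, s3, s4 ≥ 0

Feasible with a bounded optimal solution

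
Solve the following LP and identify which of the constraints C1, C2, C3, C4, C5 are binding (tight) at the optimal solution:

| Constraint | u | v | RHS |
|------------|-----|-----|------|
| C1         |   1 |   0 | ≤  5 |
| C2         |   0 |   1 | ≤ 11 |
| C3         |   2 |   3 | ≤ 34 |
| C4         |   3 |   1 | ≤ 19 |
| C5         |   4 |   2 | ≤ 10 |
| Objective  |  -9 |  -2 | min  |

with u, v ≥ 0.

At u = 2.5, v = 0, compute slack b - a·x for each constraint:
  C1: 5 − 2.5 = 2.5  (slack)
  C2: 11 − 0 = 11  (slack)
  C3: 34 − 5 = 29  (slack)
  C4: 19 − 7.5 = 11.5  (slack)
  C5: 10 − 10 = 0  (binding)

Optimal: u = 2.5, v = 0
Binding: C5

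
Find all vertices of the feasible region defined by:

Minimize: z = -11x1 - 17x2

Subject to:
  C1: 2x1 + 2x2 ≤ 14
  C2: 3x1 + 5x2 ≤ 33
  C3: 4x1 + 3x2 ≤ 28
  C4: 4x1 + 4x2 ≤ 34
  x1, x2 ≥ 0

(0, 0), (7, 0), (1, 6), (0, 6.6)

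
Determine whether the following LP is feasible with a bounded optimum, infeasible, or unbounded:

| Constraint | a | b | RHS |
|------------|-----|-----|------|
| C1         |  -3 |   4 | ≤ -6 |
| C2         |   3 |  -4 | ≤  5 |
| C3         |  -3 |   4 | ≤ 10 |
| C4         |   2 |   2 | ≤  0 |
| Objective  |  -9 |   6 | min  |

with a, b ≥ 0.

Infeasible (no feasible solution exists)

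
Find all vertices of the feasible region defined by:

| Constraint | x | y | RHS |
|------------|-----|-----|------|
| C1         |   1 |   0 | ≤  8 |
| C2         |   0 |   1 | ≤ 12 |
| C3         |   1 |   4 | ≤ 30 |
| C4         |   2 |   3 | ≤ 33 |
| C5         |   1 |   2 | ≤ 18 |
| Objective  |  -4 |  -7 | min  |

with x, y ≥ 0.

(0, 0), (8, 0), (8, 5), (6, 6), (0, 7.5)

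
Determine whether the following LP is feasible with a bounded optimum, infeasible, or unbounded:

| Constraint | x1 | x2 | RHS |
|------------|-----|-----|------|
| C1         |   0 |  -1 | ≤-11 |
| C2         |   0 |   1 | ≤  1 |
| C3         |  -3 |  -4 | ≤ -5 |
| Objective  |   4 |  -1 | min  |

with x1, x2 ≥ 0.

Infeasible (no feasible solution exists)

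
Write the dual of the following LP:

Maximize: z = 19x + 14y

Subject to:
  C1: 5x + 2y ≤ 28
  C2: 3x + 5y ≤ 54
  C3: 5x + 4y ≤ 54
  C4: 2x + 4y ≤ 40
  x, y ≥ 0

Primal max cᵀx s.t. Ax ≤ b, x ≥ 0  →  Dual min bᵀy s.t. Aᵀy ≥ c, y ≥ 0.

Minimize: z = 28y1 + 54y2 + 54y3 + 40y4

Subject to:
  5y1 + 3y2 + 5y3 + 2y4 ≥ 19
  2y1 + 5y2 + 4y3 + 4y4 ≥ 14
  y1, y2, y3, y4 ≥ 0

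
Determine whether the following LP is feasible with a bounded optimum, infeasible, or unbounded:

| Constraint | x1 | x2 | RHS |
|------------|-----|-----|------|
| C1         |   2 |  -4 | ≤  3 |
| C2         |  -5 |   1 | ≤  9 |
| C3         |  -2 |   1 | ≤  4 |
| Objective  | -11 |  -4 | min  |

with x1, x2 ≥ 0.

Unbounded (objective can decrease without bound)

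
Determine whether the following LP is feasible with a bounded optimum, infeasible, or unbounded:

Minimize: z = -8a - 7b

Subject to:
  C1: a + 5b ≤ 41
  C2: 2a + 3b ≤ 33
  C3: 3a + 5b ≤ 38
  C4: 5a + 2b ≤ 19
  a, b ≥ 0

Feasible with a bounded optimal solution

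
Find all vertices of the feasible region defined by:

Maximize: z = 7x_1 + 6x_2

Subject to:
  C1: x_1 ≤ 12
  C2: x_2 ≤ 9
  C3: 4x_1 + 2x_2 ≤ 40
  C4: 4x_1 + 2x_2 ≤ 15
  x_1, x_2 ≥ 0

(0, 0), (3.75, 0), (0, 7.5)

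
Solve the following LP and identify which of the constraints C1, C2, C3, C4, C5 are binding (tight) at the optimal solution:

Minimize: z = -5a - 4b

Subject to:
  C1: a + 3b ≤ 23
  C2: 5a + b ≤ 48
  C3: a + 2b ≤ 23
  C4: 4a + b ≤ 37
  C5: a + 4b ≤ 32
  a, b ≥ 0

At a = 8, b = 5, compute slack b - a·x for each constraint:
  C1: 23 − 23 = 0  (binding)
  C2: 48 − 45 = 3  (slack)
  C3: 23 − 18 = 5  (slack)
  C4: 37 − 37 = 0  (binding)
  C5: 32 − 28 = 4  (slack)

Optimal: a = 8, b = 5
Binding: C1, C4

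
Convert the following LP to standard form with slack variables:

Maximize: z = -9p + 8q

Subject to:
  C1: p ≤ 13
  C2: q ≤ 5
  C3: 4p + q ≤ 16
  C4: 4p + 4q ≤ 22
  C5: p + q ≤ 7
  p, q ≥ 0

max z = -9p + 8q

s.t.
  p + s1 = 13
  q + s2 = 5
  4p + q + s3 = 16
  4p + 4q + s4 = 22
  p + q + s5 = 7
  p, q, s1, s2, s3, s4, s5 ≥ 0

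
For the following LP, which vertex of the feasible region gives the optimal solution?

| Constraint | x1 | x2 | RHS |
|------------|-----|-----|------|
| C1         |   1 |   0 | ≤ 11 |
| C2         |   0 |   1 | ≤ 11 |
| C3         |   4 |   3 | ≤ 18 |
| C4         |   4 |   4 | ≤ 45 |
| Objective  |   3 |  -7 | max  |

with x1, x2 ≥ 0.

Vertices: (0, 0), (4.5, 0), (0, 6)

Evaluate the objective at each vertex of the feasible region:
  z(0, 0) = 0
  z(4.5, 0) = 13.5  ←
  z(0, 6) = -42
The maximum is at x1 = 4.5, x2 = 0.

(4.5, 0)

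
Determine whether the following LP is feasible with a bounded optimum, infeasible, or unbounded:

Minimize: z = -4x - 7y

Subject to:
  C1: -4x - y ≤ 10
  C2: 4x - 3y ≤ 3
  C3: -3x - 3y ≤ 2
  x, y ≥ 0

Unbounded (objective can decrease without bound)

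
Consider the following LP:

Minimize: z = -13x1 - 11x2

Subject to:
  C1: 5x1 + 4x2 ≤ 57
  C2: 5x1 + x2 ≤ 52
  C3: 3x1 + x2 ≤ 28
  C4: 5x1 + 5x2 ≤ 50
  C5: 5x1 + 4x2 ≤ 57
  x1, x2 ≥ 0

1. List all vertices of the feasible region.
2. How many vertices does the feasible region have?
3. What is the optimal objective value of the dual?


1. (0, 0), (9.333, 0), (9, 1), (0, 10)
2. 4
3. -128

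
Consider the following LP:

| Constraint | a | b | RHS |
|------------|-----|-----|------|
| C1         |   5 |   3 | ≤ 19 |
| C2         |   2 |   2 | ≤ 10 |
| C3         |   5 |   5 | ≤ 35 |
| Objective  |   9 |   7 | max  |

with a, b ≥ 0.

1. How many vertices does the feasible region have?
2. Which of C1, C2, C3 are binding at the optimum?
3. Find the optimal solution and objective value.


1. 4
2. C1, C2
3. a = 2, b = 3, z = 39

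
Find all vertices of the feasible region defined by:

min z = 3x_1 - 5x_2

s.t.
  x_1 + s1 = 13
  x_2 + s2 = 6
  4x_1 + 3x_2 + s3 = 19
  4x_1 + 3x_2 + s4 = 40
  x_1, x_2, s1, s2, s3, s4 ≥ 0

(0, 0), (4.75, 0), (0.25, 6), (0, 6)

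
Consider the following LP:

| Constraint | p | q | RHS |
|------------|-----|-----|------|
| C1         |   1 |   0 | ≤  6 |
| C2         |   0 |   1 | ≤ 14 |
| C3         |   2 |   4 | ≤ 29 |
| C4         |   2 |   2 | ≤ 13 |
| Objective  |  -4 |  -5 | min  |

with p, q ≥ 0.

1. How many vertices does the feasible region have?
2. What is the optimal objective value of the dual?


1. 4
2. -32.5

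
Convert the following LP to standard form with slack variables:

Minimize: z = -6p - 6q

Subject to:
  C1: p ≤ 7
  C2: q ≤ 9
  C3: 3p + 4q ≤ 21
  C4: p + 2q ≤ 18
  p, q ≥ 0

min z = -6p - 6q

s.t.
  p + s1 = 7
  q + s2 = 9
  3p + 4q + s3 = 21
  p + 2q + s4 = 18
  p, q, s1, s2, s3, s4 ≥ 0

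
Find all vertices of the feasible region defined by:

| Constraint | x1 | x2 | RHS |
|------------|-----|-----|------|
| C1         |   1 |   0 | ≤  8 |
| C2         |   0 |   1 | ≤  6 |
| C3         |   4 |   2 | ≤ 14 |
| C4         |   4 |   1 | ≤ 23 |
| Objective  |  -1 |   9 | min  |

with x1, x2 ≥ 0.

(0, 0), (3.5, 0), (0.5, 6), (0, 6)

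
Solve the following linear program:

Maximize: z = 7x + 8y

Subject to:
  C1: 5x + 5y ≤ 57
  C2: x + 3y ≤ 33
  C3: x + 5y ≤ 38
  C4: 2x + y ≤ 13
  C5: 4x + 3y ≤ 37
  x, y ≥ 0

Evaluate the objective at each vertex of the feasible region:
  z(0, 0) = 0
  z(6.5, 0) = 45.5
  z(3, 7) = 77  ←
  z(0, 7.6) = 60.8
The maximum is at x = 3, y = 7.

x = 3, y = 7, z = 77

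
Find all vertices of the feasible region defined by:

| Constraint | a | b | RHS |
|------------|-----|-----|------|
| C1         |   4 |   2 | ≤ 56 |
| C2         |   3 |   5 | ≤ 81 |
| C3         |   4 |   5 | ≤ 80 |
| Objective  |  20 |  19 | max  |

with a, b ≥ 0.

(0, 0), (14, 0), (10, 8), (0, 16)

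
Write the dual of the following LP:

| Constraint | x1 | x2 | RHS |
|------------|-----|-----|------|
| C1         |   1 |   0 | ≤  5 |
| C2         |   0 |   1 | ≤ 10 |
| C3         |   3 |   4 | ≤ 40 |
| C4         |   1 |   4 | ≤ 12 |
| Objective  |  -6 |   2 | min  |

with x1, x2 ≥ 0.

Primal min cᵀx s.t. Ax ≤ b, x ≥ 0  →  Dual max −bᵀy s.t. Aᵀy ≥ −c, y ≥ 0.

Maximize: z = -5y1 - 10y2 - 40y3 - 12y4

Subject to:
  y1 + 3y3 + y4 ≥ 6
  y2 + 4y3 + 4y4 ≥ -2
  y1, y2, y3, y4 ≥ 0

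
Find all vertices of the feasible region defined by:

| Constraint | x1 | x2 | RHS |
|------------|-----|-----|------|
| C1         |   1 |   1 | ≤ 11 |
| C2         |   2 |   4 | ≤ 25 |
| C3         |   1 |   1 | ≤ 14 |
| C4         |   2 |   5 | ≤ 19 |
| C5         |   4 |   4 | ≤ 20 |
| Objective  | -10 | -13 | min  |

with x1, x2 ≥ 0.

(0, 0), (5, 0), (2, 3), (0, 3.8)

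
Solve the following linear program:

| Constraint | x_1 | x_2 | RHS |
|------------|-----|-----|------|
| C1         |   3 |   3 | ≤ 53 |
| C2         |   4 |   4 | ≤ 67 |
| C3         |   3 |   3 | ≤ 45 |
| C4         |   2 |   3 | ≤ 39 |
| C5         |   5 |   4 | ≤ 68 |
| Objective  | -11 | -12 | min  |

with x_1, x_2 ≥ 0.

Evaluate the objective at each vertex of the feasible region:
  z(0, 0) = 0
  z(13.6, 0) = -149.6
  z(8, 7) = -172
  z(6, 9) = -174  ←
  z(0, 13) = -156
The minimum is at x_1 = 6, x_2 = 9.

x_1 = 6, x_2 = 9, z = -174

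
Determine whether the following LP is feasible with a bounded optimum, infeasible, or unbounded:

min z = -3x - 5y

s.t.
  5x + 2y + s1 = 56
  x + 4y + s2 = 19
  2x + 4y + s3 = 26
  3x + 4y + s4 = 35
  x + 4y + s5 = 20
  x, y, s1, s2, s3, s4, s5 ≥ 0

Feasible with a bounded optimal solution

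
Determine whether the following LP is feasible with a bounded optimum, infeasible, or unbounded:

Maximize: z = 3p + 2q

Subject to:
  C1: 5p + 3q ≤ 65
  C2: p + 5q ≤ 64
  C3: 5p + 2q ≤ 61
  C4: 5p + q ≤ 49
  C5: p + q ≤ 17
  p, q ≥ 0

Feasible with a bounded optimal solution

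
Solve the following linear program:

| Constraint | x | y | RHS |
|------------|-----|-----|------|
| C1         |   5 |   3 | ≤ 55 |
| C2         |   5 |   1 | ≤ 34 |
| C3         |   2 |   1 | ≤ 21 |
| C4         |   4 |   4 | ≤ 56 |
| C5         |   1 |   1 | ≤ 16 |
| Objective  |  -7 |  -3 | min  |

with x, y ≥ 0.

Evaluate the objective at each vertex of the feasible region:
  z(0, 0) = 0
  z(6.8, 0) = -47.6
  z(5, 9) = -62  ←
  z(0, 14) = -42
The minimum is at x = 5, y = 9.

x = 5, y = 9, z = -62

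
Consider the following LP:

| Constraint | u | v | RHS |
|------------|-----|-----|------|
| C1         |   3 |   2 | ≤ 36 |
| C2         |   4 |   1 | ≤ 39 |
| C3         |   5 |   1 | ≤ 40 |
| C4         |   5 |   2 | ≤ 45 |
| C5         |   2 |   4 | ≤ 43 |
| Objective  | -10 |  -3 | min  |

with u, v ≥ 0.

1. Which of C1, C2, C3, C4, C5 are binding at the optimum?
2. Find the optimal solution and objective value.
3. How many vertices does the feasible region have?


1. C3, C4
2. u = 7, v = 5, z = -85
3. 5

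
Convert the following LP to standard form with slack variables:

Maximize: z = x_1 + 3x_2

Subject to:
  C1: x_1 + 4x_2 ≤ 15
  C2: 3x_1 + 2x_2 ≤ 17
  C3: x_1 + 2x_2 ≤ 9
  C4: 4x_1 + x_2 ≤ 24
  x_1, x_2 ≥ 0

max z = x_1 + 3x_2

s.t.
  x_1 + 4x_2 + s1 = 15
  3x_1 + 2x_2 + s2 = 17
  x_1 + 2x_2 + s3 = 9
  4x_1 + x_2 + s4 = 24
  x_1, x_2, s1, s2, s3, s4 ≥ 0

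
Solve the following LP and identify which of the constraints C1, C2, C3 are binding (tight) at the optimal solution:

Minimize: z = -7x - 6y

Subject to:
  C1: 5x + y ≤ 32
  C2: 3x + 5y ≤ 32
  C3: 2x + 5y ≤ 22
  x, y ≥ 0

At x = 6, y = 2, compute slack b - a·x for each constraint:
  C1: 32 − 32 = 0  (binding)
  C2: 32 − 28 = 4  (slack)
  C3: 22 − 22 = 0  (binding)

Optimal: x = 6, y = 2
Binding: C1, C3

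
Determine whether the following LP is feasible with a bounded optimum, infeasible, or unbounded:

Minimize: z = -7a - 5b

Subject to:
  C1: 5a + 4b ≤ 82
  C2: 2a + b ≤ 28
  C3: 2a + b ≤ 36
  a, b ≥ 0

Feasible with a bounded optimal solution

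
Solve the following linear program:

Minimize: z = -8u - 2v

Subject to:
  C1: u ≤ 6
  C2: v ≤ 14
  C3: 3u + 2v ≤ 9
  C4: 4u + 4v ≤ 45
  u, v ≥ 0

Evaluate the objective at each vertex of the feasible region:
  z(0, 0) = 0
  z(3, 0) = -24  ←
  z(0, 4.5) = -9
The minimum is at u = 3, v = 0.

u = 3, v = 0, z = -24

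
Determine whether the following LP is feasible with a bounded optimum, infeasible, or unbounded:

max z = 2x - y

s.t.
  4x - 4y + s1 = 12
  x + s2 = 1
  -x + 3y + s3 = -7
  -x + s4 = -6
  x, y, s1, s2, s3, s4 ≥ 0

Infeasible (no feasible solution exists)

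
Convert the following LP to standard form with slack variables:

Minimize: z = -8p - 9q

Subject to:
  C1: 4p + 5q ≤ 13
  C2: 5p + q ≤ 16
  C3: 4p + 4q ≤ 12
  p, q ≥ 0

min z = -8p - 9q

s.t.
  4p + 5q + s1 = 13
  5p + q + s2 = 16
  4p + 4q + s3 = 12
  p, q, s1, s2, s3 ≥ 0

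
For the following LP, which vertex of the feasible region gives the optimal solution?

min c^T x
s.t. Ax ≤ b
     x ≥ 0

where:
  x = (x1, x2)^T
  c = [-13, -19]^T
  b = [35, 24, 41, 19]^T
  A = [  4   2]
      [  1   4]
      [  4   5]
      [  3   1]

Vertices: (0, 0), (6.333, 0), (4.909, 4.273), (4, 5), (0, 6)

Evaluate the objective at each vertex of the feasible region:
  z(0, 0) = 0
  z(6.333, 0) = -82.33
  z(4.909, 4.273) = -145
  z(4, 5) = -147  ←
  z(0, 6) = -114
The minimum is at x1 = 4, x2 = 5.

(4, 5)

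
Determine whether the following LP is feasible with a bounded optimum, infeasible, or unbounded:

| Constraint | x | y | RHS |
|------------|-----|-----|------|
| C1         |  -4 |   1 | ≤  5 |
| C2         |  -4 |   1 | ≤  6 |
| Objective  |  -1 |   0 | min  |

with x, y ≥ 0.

Unbounded (objective can decrease without bound)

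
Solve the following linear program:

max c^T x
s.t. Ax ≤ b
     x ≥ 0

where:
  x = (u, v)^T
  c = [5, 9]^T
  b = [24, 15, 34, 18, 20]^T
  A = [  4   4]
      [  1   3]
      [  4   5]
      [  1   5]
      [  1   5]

Evaluate the objective at each vertex of the feasible region:
  z(0, 0) = 0
  z(6, 0) = 30
  z(3, 3) = 42  ←
  z(0, 3.6) = 32.4
The maximum is at u = 3, v = 3.

u = 3, v = 3, z = 42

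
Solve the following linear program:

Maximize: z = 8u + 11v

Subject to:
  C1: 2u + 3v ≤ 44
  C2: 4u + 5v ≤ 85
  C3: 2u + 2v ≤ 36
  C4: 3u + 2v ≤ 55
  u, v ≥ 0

Evaluate the objective at each vertex of the feasible region:
  z(0, 0) = 0
  z(18, 0) = 144
  z(10, 8) = 168  ←
  z(0, 14.67) = 161.3
The maximum is at u = 10, v = 8.

u = 10, v = 8, z = 168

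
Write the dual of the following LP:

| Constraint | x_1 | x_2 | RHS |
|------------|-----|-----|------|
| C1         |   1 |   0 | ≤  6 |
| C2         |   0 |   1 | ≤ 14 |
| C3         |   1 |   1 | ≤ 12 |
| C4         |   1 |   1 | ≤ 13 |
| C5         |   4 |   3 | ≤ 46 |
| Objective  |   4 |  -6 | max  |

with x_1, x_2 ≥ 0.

Primal max cᵀx s.t. Ax ≤ b, x ≥ 0  →  Dual min bᵀy s.t. Aᵀy ≥ c, y ≥ 0.

Minimize: z = 6y1 + 14y2 + 12y3 + 13y4 + 46y5

Subject to:
  y1 + y3 + y4 + 4y5 ≥ 4
  y2 + y3 + y4 + 3y5 ≥ -6
  y1, y2, y3, y4, y5 ≥ 0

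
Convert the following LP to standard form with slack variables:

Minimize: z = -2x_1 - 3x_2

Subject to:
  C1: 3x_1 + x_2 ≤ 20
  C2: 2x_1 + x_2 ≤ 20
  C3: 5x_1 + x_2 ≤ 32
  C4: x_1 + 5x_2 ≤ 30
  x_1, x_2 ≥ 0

min z = -2x_1 - 3x_2

s.t.
  3x_1 + x_2 + s1 = 20
  2x_1 + x_2 + s2 = 20
  5x_1 + x_2 + s3 = 32
  x_1 + 5x_2 + s4 = 30
  x_1, x_2, s1, s2, s3, s4 ≥ 0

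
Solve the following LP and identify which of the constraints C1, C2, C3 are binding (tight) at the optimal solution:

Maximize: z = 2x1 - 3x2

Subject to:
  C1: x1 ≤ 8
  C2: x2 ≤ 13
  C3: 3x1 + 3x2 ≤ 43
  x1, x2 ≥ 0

At x1 = 8, x2 = 0, compute slack b - a·x for each constraint:
  C1: 8 − 8 = 0  (binding)
  C2: 13 − 0 = 13  (slack)
  C3: 43 − 24 = 19  (slack)

Optimal: x1 = 8, x2 = 0
Binding: C1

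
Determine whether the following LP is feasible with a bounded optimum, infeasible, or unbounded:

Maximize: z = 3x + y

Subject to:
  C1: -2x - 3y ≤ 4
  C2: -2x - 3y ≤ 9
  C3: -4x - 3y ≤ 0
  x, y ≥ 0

Unbounded (objective can increase without bound)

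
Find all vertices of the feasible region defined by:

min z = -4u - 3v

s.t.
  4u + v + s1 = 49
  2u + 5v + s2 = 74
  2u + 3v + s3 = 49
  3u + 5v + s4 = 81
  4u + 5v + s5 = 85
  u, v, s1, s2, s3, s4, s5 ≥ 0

(0, 0), (12.25, 0), (10, 9), (5.5, 12.6), (0, 14.8)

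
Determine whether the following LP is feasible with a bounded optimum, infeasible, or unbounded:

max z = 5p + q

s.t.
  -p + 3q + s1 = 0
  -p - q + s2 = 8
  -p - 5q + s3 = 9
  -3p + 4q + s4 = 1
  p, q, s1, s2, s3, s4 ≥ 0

Unbounded (objective can increase without bound)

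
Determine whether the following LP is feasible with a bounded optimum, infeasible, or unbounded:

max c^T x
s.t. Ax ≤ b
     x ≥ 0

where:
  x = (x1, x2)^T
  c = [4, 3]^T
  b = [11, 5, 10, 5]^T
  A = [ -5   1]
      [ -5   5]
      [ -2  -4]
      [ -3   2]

Unbounded (objective can increase without bound)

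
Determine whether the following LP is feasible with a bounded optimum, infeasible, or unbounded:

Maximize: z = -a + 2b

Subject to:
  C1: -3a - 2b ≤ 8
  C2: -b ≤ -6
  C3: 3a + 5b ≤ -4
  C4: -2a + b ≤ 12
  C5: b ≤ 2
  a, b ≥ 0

Infeasible (no feasible solution exists)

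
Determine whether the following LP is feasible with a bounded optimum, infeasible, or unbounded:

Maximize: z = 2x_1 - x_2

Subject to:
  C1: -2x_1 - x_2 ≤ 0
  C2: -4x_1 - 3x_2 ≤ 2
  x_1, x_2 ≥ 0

Unbounded (objective can increase without bound)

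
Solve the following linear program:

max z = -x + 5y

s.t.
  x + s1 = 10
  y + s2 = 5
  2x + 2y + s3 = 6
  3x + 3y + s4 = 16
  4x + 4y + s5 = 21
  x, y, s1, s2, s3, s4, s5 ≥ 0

Evaluate the objective at each vertex of the feasible region:
  z(0, 0) = 0
  z(3, 0) = -3
  z(0, 3) = 15  ←
The maximum is at x = 0, y = 3.

x = 0, y = 3, z = 15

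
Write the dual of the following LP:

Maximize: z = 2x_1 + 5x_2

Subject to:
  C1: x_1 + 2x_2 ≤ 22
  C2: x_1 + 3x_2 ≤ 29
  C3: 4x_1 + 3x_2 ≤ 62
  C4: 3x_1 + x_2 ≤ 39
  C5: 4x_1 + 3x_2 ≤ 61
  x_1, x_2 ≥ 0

Primal max cᵀx s.t. Ax ≤ b, x ≥ 0  →  Dual min bᵀy s.t. Aᵀy ≥ c, y ≥ 0.

Minimize: z = 22y1 + 29y2 + 62y3 + 39y4 + 61y5

Subject to:
  y1 + y2 + 4y3 + 3y4 + 4y5 ≥ 2
  2y1 + 3y2 + 3y3 + y4 + 3y5 ≥ 5
  y1, y2, y3, y4, y5 ≥ 0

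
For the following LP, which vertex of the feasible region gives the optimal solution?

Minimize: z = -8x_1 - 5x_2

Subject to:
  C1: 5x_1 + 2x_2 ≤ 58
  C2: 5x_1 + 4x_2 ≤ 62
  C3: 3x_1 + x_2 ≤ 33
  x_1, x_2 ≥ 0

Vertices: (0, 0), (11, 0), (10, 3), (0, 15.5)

Evaluate the objective at each vertex of the feasible region:
  z(0, 0) = 0
  z(11, 0) = -88
  z(10, 3) = -95  ←
  z(0, 15.5) = -77.5
The minimum is at x_1 = 10, x_2 = 3.

(10, 3)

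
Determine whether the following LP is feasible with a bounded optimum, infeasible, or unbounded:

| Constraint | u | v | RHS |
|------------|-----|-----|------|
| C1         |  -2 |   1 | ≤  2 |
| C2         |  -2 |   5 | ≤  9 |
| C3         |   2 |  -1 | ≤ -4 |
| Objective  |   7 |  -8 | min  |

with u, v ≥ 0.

Infeasible (no feasible solution exists)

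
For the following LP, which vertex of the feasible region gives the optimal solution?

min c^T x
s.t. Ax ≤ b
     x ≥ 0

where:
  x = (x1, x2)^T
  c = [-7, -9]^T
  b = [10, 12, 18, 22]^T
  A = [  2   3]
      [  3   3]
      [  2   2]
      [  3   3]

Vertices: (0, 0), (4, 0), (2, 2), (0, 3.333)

Evaluate the objective at each vertex of the feasible region:
  z(0, 0) = 0
  z(4, 0) = -28
  z(2, 2) = -32  ←
  z(0, 3.333) = -30
The minimum is at x1 = 2, x2 = 2.

(2, 2)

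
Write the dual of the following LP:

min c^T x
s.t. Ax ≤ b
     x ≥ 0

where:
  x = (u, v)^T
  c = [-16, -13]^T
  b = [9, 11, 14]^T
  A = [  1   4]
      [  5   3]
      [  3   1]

Primal min cᵀx s.t. Ax ≤ b, x ≥ 0  →  Dual max −bᵀy s.t. Aᵀy ≥ −c, y ≥ 0.

Maximize: z = -9y1 - 11y2 - 14y3

Subject to:
  y1 + 5y2 + 3y3 ≥ 16
  4y1 + 3y2 + y3 ≥ 13
  y1, y2, y3 ≥ 0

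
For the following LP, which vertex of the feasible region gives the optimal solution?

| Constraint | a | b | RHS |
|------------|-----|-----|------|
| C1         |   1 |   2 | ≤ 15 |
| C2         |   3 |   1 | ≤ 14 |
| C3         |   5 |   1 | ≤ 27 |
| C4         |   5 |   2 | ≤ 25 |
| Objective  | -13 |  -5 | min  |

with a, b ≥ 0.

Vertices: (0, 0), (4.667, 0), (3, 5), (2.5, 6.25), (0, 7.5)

Evaluate the objective at each vertex of the feasible region:
  z(0, 0) = 0
  z(4.667, 0) = -60.67
  z(3, 5) = -64  ←
  z(2.5, 6.25) = -63.75
  z(0, 7.5) = -37.5
The minimum is at a = 3, b = 5.

(3, 5)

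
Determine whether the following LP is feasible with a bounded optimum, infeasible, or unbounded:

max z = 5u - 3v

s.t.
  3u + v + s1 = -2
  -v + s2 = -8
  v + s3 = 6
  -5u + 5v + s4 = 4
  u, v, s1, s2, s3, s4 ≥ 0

Infeasible (no feasible solution exists)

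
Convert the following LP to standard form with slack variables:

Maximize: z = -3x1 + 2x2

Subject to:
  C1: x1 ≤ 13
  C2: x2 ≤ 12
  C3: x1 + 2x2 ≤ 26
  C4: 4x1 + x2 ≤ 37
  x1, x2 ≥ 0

max z = -3x1 + 2x2

s.t.
  x1 + s1 = 13
  x2 + s2 = 12
  x1 + 2x2 + s3 = 26
  4x1 + x2 + s4 = 37
  x1, x2, s1, s2, s3, s4 ≥ 0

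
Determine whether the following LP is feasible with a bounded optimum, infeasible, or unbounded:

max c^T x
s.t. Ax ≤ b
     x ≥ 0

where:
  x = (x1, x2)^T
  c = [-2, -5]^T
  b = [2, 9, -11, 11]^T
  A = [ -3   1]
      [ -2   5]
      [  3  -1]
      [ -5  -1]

Infeasible (no feasible solution exists)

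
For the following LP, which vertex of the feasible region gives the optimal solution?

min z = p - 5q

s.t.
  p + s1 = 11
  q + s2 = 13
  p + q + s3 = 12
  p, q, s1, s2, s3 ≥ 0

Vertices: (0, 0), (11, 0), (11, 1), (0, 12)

Evaluate the objective at each vertex of the feasible region:
  z(0, 0) = 0
  z(11, 0) = 11
  z(11, 1) = 6
  z(0, 12) = -60  ←
The minimum is at p = 0, q = 12.

(0, 12)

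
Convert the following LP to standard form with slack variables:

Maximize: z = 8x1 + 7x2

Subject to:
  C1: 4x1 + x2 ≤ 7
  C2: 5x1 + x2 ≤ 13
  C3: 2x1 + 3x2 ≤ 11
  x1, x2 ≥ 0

max z = 8x1 + 7x2

s.t.
  4x1 + x2 + s1 = 7
  5x1 + x2 + s2 = 13
  2x1 + 3x2 + s3 = 11
  x1, x2, s1, s2, s3 ≥ 0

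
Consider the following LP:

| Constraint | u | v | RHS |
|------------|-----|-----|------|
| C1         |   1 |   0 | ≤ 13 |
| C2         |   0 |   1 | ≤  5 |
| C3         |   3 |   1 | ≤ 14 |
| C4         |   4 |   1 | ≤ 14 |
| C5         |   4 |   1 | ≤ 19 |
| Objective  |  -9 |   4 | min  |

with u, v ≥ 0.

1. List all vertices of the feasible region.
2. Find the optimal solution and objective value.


1. (0, 0), (3.5, 0), (2.25, 5), (0, 5)
2. u = 3.5, v = 0, z = -31.5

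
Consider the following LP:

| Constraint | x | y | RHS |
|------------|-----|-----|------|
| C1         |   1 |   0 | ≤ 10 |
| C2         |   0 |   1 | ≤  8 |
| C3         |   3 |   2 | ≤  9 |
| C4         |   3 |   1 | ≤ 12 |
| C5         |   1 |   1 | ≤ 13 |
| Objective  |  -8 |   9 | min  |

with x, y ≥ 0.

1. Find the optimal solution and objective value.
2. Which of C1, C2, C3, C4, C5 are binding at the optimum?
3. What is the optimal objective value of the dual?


1. x = 3, y = 0, z = -24
2. C3
3. -24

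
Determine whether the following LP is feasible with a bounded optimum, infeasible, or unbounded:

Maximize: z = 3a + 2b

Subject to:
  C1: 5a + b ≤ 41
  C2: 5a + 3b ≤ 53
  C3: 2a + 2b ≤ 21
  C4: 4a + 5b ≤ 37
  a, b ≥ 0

Feasible with a bounded optimal solution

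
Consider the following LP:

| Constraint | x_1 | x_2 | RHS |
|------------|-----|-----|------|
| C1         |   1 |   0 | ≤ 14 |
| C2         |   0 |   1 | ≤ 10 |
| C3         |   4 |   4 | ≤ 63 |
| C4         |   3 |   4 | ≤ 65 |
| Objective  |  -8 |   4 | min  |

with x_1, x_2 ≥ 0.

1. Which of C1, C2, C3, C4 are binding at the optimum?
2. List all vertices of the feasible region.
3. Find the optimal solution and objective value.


1. C1
2. (0, 0), (14, 0), (14, 1.75), (5.75, 10), (0, 10)
3. x_1 = 14, x_2 = 0, z = -112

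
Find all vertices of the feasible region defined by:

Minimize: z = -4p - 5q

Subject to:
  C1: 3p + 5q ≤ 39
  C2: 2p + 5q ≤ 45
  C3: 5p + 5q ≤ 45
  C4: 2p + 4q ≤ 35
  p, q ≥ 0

(0, 0), (9, 0), (3, 6), (0, 7.8)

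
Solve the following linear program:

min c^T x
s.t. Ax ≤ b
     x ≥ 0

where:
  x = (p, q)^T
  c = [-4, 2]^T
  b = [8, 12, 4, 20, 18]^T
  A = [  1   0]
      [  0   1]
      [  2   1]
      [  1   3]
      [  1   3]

Evaluate the objective at each vertex of the feasible region:
  z(0, 0) = 0
  z(2, 0) = -8  ←
  z(0, 4) = 8
The minimum is at p = 2, q = 0.

p = 2, q = 0, z = -8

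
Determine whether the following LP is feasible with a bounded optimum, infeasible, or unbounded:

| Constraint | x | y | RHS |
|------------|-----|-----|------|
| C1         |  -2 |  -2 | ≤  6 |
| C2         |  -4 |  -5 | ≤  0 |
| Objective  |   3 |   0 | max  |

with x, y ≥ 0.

Unbounded (objective can increase without bound)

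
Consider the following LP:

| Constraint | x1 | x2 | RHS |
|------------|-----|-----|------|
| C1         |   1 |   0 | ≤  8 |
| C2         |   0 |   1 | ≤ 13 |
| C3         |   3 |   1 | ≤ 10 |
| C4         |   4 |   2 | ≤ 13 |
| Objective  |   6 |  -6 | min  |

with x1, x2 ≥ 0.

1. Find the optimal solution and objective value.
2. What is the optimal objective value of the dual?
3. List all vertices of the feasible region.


1. x1 = 0, x2 = 6.5, z = -39
2. -39
3. (0, 0), (3.25, 0), (0, 6.5)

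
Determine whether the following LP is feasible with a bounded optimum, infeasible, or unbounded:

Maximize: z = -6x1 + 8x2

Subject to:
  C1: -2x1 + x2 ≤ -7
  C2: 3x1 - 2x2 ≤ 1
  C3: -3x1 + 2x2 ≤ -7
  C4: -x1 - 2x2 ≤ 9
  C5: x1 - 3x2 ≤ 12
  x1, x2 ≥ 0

Infeasible (no feasible solution exists)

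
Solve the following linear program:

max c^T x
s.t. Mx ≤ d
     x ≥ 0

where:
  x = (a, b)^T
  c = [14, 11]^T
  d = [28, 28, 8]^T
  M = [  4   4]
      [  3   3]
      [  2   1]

Evaluate the objective at each vertex of the feasible region:
  z(0, 0) = 0
  z(4, 0) = 56
  z(1, 6) = 80  ←
  z(0, 7) = 77
The maximum is at a = 1, b = 6.

a = 1, b = 6, z = 80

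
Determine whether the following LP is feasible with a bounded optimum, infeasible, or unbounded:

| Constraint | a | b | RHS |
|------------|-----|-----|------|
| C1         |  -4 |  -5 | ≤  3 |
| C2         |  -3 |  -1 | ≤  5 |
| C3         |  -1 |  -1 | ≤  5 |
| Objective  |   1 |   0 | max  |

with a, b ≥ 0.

Unbounded (objective can increase without bound)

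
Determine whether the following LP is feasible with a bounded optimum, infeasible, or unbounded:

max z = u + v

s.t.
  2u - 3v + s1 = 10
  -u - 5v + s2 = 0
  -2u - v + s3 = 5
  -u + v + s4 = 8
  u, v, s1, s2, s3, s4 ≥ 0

Unbounded (objective can increase without bound)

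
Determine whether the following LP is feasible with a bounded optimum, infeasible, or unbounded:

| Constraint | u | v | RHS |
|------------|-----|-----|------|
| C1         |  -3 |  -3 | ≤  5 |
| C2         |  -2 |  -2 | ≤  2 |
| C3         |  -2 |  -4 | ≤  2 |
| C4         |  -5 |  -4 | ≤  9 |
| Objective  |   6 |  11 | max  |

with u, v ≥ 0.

Unbounded (objective can increase without bound)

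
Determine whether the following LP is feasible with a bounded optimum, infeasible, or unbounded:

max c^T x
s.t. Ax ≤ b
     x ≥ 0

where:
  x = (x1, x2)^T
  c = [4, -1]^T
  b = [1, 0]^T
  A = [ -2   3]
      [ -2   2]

Unbounded (objective can increase without bound)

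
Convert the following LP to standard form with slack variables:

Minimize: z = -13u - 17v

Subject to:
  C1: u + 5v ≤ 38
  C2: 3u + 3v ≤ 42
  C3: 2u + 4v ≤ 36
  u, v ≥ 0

min z = -13u - 17v

s.t.
  u + 5v + s1 = 38
  3u + 3v + s2 = 42
  2u + 4v + s3 = 36
  u, v, s1, s2, s3 ≥ 0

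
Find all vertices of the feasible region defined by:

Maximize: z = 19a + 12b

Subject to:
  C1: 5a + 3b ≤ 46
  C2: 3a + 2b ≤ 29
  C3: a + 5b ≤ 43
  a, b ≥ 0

(0, 0), (9.2, 0), (5, 7), (4.538, 7.692), (0, 8.6)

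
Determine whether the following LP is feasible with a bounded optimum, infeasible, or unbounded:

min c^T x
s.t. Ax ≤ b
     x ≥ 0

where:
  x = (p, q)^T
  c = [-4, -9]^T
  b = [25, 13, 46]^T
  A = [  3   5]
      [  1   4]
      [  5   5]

Feasible with a bounded optimal solution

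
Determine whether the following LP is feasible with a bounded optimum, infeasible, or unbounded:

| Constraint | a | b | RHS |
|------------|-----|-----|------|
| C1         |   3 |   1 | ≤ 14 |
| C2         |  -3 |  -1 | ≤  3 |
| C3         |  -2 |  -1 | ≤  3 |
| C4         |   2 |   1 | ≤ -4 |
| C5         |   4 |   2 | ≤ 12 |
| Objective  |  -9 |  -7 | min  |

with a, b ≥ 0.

Infeasible (no feasible solution exists)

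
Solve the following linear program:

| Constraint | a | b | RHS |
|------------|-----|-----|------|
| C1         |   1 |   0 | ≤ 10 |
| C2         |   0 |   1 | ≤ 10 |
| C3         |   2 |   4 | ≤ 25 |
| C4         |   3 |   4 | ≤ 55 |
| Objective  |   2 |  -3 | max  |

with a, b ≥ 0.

Evaluate the objective at each vertex of the feasible region:
  z(0, 0) = 0
  z(10, 0) = 20  ←
  z(10, 1.25) = 16.25
  z(0, 6.25) = -18.75
The maximum is at a = 10, b = 0.

a = 10, b = 0, z = 20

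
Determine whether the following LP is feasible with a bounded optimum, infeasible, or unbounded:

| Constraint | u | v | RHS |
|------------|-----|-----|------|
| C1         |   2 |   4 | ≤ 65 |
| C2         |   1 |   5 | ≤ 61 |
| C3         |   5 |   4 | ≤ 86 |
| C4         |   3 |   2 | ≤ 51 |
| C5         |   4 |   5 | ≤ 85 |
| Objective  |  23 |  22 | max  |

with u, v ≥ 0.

Feasible with a bounded optimal solution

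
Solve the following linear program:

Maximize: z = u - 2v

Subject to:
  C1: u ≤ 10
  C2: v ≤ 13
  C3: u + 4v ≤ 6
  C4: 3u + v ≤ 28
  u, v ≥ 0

Evaluate the objective at each vertex of the feasible region:
  z(0, 0) = 0
  z(6, 0) = 6  ←
  z(0, 1.5) = -3
The maximum is at u = 6, v = 0.

u = 6, v = 0, z = 6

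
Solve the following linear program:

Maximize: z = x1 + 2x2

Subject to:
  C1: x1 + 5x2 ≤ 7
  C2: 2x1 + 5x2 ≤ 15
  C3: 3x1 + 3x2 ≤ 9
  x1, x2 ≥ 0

Evaluate the objective at each vertex of the feasible region:
  z(0, 0) = 0
  z(3, 0) = 3
  z(2, 1) = 4  ←
  z(0, 1.4) = 2.8
The maximum is at x1 = 2, x2 = 1.

x1 = 2, x2 = 1, z = 4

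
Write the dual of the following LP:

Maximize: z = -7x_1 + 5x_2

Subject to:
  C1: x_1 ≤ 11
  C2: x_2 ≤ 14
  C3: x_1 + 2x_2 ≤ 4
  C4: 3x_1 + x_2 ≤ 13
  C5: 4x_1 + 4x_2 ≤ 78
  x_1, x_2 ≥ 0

Primal max cᵀx s.t. Ax ≤ b, x ≥ 0  →  Dual min bᵀy s.t. Aᵀy ≥ c, y ≥ 0.

Minimize: z = 11y1 + 14y2 + 4y3 + 13y4 + 78y5

Subject to:
  y1 + y3 + 3y4 + 4y5 ≥ -7
  y2 + 2y3 + y4 + 4y5 ≥ 5
  y1, y2, y3, y4, y5 ≥ 0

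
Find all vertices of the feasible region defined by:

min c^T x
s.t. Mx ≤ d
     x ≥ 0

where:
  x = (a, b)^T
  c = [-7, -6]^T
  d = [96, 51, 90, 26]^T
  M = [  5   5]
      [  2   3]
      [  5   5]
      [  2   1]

(0, 0), (13, 0), (8, 10), (3, 15), (0, 17)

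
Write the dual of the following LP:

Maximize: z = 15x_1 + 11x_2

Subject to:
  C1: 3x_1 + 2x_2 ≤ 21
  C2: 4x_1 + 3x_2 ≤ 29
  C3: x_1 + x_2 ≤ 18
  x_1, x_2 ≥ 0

Primal max cᵀx s.t. Ax ≤ b, x ≥ 0  →  Dual min bᵀy s.t. Aᵀy ≥ c, y ≥ 0.

Minimize: z = 21y1 + 29y2 + 18y3

Subject to:
  3y1 + 4y2 + y3 ≥ 15
  2y1 + 3y2 + y3 ≥ 11
  y1, y2, y3 ≥ 0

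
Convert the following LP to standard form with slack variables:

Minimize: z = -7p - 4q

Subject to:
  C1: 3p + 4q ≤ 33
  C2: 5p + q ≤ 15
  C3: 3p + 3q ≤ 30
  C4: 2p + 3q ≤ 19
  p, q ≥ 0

min z = -7p - 4q

s.t.
  3p + 4q + s1 = 33
  5p + q + s2 = 15
  3p + 3q + s3 = 30
  2p + 3q + s4 = 19
  p, q, s1, s2, s3, s4 ≥ 0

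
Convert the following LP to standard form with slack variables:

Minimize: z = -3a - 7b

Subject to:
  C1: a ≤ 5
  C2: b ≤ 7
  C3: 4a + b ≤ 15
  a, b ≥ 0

min z = -3a - 7b

s.t.
  a + s1 = 5
  b + s2 = 7
  4a + b + s3 = 15
  a, b, s1, s2, s3 ≥ 0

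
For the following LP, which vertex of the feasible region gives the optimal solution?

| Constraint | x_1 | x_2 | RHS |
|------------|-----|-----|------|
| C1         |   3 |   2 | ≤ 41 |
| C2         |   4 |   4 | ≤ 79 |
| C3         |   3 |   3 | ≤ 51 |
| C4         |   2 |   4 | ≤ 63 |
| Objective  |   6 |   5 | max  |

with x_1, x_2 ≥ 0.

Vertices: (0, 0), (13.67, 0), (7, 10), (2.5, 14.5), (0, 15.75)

Evaluate the objective at each vertex of the feasible region:
  z(0, 0) = 0
  z(13.67, 0) = 82
  z(7, 10) = 92  ←
  z(2.5, 14.5) = 87.5
  z(0, 15.75) = 78.75
The maximum is at x_1 = 7, x_2 = 10.

(7, 10)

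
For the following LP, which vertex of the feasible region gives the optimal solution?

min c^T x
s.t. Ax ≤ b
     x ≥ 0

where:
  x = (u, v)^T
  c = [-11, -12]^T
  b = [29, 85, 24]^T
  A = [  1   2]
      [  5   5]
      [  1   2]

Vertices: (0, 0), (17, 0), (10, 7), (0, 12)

Evaluate the objective at each vertex of the feasible region:
  z(0, 0) = 0
  z(17, 0) = -187
  z(10, 7) = -194  ←
  z(0, 12) = -144
The minimum is at u = 10, v = 7.

(10, 7)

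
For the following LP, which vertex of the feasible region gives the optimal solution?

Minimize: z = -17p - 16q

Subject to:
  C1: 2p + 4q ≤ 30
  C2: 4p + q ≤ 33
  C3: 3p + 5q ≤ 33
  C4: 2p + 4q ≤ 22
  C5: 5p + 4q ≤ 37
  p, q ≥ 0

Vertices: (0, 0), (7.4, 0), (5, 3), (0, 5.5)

Evaluate the objective at each vertex of the feasible region:
  z(0, 0) = 0
  z(7.4, 0) = -125.8
  z(5, 3) = -133  ←
  z(0, 5.5) = -88
The minimum is at p = 5, q = 3.

(5, 3)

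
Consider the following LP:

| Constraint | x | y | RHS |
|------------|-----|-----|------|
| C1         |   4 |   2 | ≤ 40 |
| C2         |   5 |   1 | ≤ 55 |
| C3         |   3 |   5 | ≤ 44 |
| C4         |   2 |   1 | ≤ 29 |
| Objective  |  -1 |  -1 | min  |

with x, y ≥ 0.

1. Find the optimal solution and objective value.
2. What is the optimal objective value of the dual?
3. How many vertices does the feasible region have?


1. x = 8, y = 4, z = -12
2. -12
3. 4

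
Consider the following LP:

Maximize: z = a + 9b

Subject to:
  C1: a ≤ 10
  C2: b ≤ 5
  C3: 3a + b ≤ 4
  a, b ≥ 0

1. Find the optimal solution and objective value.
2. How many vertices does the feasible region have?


1. a = 0, b = 4, z = 36
2. 3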